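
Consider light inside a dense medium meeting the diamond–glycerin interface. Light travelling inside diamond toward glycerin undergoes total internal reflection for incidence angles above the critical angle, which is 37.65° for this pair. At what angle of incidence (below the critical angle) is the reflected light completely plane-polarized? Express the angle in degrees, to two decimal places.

θ_B ≈ 31.42°

sin θ_c = n₂/n₁, so n₂/n₁ = sin 37.65° = 0.6108.
Brewster: tan θ_B = n₂/n₁ = 0.6108.
θ_B = arctan(0.6108) = 31.42°.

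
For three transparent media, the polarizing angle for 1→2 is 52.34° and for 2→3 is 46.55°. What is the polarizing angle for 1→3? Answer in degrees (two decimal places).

θ_B ≈ 53.83°

Each Brewster angle gives a ratio: n₂/n₁ = tan 52.34° = 1.2957, n₃/n₂ = tan 46.55° = 1.0556.
n₃/n₁ = 1.3678. Then tan θ_B(1→3) = n₃/n₁, so θ_B(1→3) = arctan(1.3678) = 53.83°.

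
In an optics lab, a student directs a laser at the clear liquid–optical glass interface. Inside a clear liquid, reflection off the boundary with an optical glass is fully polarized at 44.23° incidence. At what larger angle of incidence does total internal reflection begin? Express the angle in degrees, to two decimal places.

θ_c ≈ 76.77°

n₂/n₁ = tan 44.23° = 0.9735; the critical angle satisfies sin θ_c = n₂/n₁.
θ_c = arcsin(0.9735) = 76.77°.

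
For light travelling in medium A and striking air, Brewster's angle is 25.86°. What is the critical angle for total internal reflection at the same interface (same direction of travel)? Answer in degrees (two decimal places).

n₂/n₁ = tan 25.86° = 0.4847; the critical angle satisfies sin θ_c = n₂/n₁.
θ_c = arcsin(0.4847) = 28.99°.

θ_c ≈ 28.99°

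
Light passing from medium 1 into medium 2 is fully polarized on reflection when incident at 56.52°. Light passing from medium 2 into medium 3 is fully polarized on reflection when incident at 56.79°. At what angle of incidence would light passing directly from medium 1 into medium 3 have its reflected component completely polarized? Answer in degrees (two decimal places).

θ_B ≈ 66.59°

Each Brewster angle gives a ratio: n₂/n₁ = tan 56.52° = 1.5120, n₃/n₂ = tan 56.79° = 1.5276.
Multiplying, n₃/n₁ = 1.5120 × 1.5276 = 2.3097, and θ_B(1→3) = arctan 2.3097 = 66.59°.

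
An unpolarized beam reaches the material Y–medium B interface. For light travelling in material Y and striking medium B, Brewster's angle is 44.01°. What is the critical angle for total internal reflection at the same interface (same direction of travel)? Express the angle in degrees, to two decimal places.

From Brewster, n₂/n₁ = tan θ_B = tan 44.01° = 0.9660.
Then sin θ_c = n₂/n₁ = 0.9660, so θ_c = arcsin 0.9660 = 75.02°.

θ_c ≈ 75.02°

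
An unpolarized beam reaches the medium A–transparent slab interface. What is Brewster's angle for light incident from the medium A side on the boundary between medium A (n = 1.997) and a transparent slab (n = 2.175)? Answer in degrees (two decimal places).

Here n₂/n₁ = 2.175/1.997 = 1.0891, and Brewster's law gives tan θ_B = n₂/n₁. Taking the arctangent, θ_B = 47.44°.

θ_B ≈ 47.44°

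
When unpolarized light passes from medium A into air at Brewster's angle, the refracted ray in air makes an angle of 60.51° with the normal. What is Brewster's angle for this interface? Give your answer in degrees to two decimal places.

At Brewster's angle the reflected and refracted rays are perpendicular, so θ_B + θ_t = 90°.
θ_B = 90° − 60.51° = 29.49°.

θ_B ≈ 29.49°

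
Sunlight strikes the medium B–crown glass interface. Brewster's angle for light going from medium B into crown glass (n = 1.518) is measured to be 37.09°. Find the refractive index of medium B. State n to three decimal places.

n ≈ 2.008

At Brewster's angle, tan θ_B = n₂/n₁ with n₁ on the incident side (medium B) and n₂ on the transmitted side (crown glass).
n₁ = n₂ / tan θ_B = 1.518 / tan 37.09° = 2.008.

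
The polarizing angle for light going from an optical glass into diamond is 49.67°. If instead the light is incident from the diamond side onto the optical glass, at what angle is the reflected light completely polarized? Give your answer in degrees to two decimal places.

θ_B' ≈ 40.33°

tan θ_B' = n₁/n₂ = 1/tan θ_B, so θ_B' = 90° − θ_B.
θ_B' = 90° − 49.67° = 40.33°.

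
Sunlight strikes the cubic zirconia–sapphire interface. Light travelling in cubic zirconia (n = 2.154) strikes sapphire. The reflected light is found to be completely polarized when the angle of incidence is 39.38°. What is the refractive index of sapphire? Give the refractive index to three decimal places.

At the polarizing angle, tan θ_B = n₂/n₁ with n₁ on the incident side (cubic zirconia) and n₂ on the transmitted side (sapphire).
n₂ = n₁ tan θ_B = 2.154 × tan 39.38° = 1.768.

n ≈ 1.768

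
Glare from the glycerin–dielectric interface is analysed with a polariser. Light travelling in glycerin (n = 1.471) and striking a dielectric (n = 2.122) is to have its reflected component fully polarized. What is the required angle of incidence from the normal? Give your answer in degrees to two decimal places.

θ_B ≈ 55.27°

tan θ_B = n₂/n₁ = 2.122/1.471 = 1.4426.
θ_B = arctan(1.4426) = 55.27°.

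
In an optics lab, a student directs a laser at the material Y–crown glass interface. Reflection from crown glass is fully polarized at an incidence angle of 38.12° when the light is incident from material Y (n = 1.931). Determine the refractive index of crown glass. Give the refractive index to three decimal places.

n ≈ 1.515

Brewster's law: tan θ_B = n₂/n₁ (light incident in material Y, refracted into crown glass).
n₂ = n₁ tan θ_B = 1.931 × tan 38.12° = 1.515.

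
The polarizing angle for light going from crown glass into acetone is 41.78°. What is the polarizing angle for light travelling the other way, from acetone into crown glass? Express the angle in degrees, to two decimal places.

Reversing the direction swaps n₁ and n₂, so tan θ_B' = 1/tan θ_B and θ_B' = 90° − θ_B.
Hence θ_B' = 90° − 41.78° = 48.22°.

θ_B' ≈ 48.22°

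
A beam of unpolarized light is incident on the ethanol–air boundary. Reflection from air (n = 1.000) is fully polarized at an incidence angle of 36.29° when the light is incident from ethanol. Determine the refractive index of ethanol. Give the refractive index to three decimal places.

n ≈ 1.362

Brewster's law: tan θ_B = n₂/n₁ (light incident in ethanol, refracted into air).
n₁ = n₂ / tan θ_B = 1.000 / tan 36.29° = 1.362.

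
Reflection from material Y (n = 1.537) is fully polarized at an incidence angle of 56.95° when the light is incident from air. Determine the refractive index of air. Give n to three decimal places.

Brewster's law: tan θ_B = n₂/n₁ (light incident in air, refracted into material Y).
n₁ = n₂ / tan θ_B = 1.537 / tan 56.95° = 1.000.

n ≈ 1.000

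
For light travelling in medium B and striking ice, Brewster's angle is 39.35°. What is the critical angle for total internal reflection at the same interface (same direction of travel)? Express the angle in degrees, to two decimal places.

θ_c ≈ 55.08°

tan θ_B = n₂/n₁ = tan 39.35° = 0.8199.
Total internal reflection: sin θ_c = n₂/n₁ = 0.8199.
θ_c = arcsin(0.8199) = 55.08°.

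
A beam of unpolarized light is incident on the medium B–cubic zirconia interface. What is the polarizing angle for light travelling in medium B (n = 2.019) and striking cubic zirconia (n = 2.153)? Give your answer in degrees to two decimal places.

θ_B ≈ 46.84°

Here n₂/n₁ = 2.153/2.019 = 1.0664, and Brewster's law gives tan θ_B = n₂/n₁.
So θ_B = arctan 1.0664 = 46.84°.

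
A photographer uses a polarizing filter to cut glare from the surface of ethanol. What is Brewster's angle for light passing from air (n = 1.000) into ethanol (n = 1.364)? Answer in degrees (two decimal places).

θ_B ≈ 53.75°

tan θ_B = n₂/n₁ = 1.364/1.000 = 1.3640.
θ_B = arctan(1.3640) = 53.75°.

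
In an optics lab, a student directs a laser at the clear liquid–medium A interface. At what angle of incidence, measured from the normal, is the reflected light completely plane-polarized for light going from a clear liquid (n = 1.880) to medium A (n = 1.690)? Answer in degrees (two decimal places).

θ_B ≈ 41.95°

The reflected p-component vanishes when tan θ_B = n₂/n₁.
Brewster's condition: tan θ_B = n₂/n₁ = 1.690/1.880 = 0.8989. Taking the arctangent, θ_B = 41.95°.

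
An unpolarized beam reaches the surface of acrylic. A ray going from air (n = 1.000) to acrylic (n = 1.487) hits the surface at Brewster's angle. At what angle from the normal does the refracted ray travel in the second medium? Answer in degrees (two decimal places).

θ_B = arctan(n₂/n₁) = arctan(1.487/1.000) = 56.08°.
The refracted ray is perpendicular to the reflected ray, so θ_t = 90° − θ_B = 33.92°.

θ_t ≈ 33.92°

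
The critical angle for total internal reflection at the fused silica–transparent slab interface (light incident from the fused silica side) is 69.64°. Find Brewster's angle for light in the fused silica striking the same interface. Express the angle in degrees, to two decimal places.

θ_B ≈ 43.15°

sin θ_c = n₂/n₁, so n₂/n₁ = sin 69.64° = 0.9375.
Brewster: tan θ_B = n₂/n₁ = 0.9375.
θ_B = arctan(0.9375) = 43.15°.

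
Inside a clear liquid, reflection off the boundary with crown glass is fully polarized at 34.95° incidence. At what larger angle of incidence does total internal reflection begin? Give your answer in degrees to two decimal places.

From Brewster, n₂/n₁ = tan θ_B = tan 34.95° = 0.6989.
Then sin θ_c = n₂/n₁ = 0.6989, so θ_c = arcsin 0.6989 = 44.34°.

θ_c ≈ 44.34°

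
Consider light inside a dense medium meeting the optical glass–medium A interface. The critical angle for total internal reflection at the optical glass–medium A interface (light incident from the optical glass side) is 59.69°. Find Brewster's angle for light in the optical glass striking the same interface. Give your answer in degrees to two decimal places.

θ_B ≈ 40.80°

n₂/n₁ = sin θ_c = sin 59.69° = 0.8633.
tan θ_B equals the same ratio, so θ_B = arctan(0.8633) = 40.80°.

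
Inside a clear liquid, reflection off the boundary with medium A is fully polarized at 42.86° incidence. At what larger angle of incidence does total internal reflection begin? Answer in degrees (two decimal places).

n₂/n₁ = tan 42.86° = 0.9280; the critical angle satisfies sin θ_c = n₂/n₁.
θ_c = arcsin(0.9280) = 68.12°.

θ_c ≈ 68.12°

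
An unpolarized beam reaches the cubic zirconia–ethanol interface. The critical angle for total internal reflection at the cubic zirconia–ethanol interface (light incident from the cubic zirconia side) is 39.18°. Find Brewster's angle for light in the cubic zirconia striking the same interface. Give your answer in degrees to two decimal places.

θ_B ≈ 32.28°

n₂/n₁ = sin θ_c = sin 39.18° = 0.6318.
tan θ_B equals the same ratio, so θ_B = arctan(0.6318) = 32.28°.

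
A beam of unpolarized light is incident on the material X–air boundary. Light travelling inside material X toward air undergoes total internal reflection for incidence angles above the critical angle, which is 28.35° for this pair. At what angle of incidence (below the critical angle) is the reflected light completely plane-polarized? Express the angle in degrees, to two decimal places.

sin θ_c = n₂/n₁, so n₂/n₁ = sin 28.35° = 0.4749.
Brewster: tan θ_B = n₂/n₁ = 0.4749.
θ_B = arctan(0.4749) = 25.40°.

θ_B ≈ 25.40°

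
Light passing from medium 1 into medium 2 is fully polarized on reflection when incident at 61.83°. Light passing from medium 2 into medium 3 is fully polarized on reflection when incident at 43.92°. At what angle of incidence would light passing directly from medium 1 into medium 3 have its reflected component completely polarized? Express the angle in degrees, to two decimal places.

θ_B ≈ 60.92°

Each Brewster angle gives a ratio: n₂/n₁ = tan 61.83° = 1.8673, n₃/n₂ = tan 43.92° = 0.9630.
So n₃/n₁ = (n₂/n₁)(n₃/n₂) = 1.8673 × 0.9630 = 1.7982.
θ_B(1→3) = arctan(1.7982) = 60.92°.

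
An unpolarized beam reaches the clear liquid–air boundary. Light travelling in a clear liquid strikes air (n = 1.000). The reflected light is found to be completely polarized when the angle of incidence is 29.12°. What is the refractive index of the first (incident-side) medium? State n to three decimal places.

n ≈ 1.795

Full polarization of the reflected beam means tan θ_B = n₂/n₁, where n₁ is the incident medium (a clear liquid).
n₁ = n₂ / tan θ_B = 1.000 / tan 29.12° = 1.795.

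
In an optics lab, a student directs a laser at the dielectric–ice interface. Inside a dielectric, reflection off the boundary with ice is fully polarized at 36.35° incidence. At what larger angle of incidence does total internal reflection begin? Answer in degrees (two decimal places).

θ_c ≈ 47.38°

n₂/n₁ = tan 36.35° = 0.7359; the critical angle satisfies sin θ_c = n₂/n₁.
θ_c = arcsin(0.7359) = 47.38°.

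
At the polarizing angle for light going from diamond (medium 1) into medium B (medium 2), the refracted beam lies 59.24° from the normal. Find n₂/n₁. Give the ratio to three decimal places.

n₂/n₁ ≈ 0.595

At Brewster incidence θ_B = 90° − θ_t = 90° − 59.24° = 30.76°.
Then n₂/n₁ = tan θ_B = tan 30.76° = 0.595.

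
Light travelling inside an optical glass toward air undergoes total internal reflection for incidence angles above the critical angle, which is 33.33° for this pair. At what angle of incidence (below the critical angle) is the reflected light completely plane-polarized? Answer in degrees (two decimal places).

sin θ_c = n₂/n₁, so n₂/n₁ = sin 33.33° = 0.5495.
Brewster: tan θ_B = n₂/n₁ = 0.5495.
θ_B = arctan(0.5495) = 28.79°.

θ_B ≈ 28.79°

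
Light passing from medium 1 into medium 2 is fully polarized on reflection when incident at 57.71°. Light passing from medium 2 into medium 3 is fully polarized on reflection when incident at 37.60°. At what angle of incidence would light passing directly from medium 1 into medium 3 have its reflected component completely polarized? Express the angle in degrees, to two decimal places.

θ_B ≈ 50.63°

Each Brewster angle gives a ratio: n₂/n₁ = tan 57.71° = 1.5825, n₃/n₂ = tan 37.60° = 0.7701.
So n₃/n₁ = (n₂/n₁)(n₃/n₂) = 1.5825 × 0.7701 = 1.2187.
θ_B(1→3) = arctan(1.2187) = 50.63°.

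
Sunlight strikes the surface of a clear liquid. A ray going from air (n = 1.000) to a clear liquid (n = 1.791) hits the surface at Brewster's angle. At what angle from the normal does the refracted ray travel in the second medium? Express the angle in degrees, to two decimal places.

θ_t ≈ 29.18°

tan θ_B = n₂/n₁ = 1.791/1.000 = 1.7910, so θ_B = 60.82°.
Since θ_B + θ_t = 90° at Brewster incidence, θ_t = 90° − 60.82° = 29.18°.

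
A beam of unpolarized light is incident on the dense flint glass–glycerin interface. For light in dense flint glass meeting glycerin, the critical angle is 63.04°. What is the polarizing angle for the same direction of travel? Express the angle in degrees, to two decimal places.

n₂/n₁ = sin θ_c = sin 63.04° = 0.8913.
tan θ_B equals the same ratio, so θ_B = arctan(0.8913) = 41.71°.

θ_B ≈ 41.71°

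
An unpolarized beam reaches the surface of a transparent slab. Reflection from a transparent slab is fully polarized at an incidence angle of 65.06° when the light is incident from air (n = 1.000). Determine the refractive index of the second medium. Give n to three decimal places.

Brewster's law: tan θ_B = n₂/n₁ (light incident in air, refracted into a transparent slab).
n₂ = n₁ tan θ_B = 1.000 × tan 65.06° = 2.150.

n ≈ 2.150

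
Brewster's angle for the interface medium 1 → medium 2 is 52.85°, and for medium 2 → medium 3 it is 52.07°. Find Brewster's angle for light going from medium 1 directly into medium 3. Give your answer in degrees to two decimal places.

n₂/n₁ = tan 52.85° = 1.3198 and n₃/n₂ = tan 52.07° = 1.2832.
n₃/n₁ = 1.6936. Then tan θ_B(1→3) = n₃/n₁, so θ_B(1→3) = arctan(1.6936) = 59.44°.

θ_B ≈ 59.44°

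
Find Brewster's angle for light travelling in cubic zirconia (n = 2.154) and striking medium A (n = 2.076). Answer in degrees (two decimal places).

θ_B ≈ 43.94°

tan θ_B = n₂/n₁ = 2.076/2.154 = 0.9638.
θ_B = arctan(0.9638) = 43.94°.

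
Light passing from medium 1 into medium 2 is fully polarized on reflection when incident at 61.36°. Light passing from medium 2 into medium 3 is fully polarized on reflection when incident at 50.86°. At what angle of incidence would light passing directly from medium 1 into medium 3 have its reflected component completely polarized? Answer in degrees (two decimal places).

n₂/n₁ = tan 61.36° = 1.8311 and n₃/n₂ = tan 50.86° = 1.2287.
n₃/n₁ = 2.2499. Then tan θ_B(1→3) = n₃/n₁, so θ_B(1→3) = arctan(2.2499) = 66.04°.

θ_B ≈ 66.04°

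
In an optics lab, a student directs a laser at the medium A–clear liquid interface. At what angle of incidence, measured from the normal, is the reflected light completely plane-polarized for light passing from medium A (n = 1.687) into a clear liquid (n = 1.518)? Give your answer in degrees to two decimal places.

θ_B ≈ 41.98°

The reflected p-component vanishes when tan θ_B = n₂/n₁.
Here n₂/n₁ = 1.518/1.687 = 0.8998, and Brewster's law gives tan θ_B = n₂/n₁.
θ_B = arctan(0.8998) = 41.98°.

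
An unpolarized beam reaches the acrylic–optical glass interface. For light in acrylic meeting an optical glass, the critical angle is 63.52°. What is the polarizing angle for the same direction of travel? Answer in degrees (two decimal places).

sin θ_c = n₂/n₁, so n₂/n₁ = sin 63.52° = 0.8951.
Brewster: tan θ_B = n₂/n₁ = 0.8951.
θ_B = arctan(0.8951) = 41.83°.

θ_B ≈ 41.83°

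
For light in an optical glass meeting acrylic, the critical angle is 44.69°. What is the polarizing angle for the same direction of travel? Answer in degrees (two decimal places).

sin θ_c = n₂/n₁, so n₂/n₁ = sin 44.69° = 0.7033.
Brewster: tan θ_B = n₂/n₁ = 0.7033.
θ_B = arctan(0.7033) = 35.12°.

θ_B ≈ 35.12°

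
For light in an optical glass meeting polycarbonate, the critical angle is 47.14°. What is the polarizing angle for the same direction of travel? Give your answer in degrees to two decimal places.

sin θ_c = n₂/n₁, so n₂/n₁ = sin 47.14° = 0.7330.
Brewster: tan θ_B = n₂/n₁ = 0.7330.
θ_B = arctan(0.7330) = 36.24°.

θ_B ≈ 36.24°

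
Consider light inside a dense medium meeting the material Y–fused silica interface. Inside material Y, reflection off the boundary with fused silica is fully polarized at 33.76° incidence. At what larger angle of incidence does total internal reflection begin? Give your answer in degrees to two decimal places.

θ_c ≈ 41.95°

n₂/n₁ = tan 33.76° = 0.6684; the critical angle satisfies sin θ_c = n₂/n₁.
θ_c = arcsin(0.6684) = 41.95°.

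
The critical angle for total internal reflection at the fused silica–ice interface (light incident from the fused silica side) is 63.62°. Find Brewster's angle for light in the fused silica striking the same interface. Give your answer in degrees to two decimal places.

θ_B ≈ 41.86°

At the critical angle sin θ_c = n₂/n₁, giving n₂/n₁ = sin 63.62° = 0.8959.
Then tan θ_B = n₂/n₁ = 0.8959, so θ_B = arctan 0.8959 = 41.86°.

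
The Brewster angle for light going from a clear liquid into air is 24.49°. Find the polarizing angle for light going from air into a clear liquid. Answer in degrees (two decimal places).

tan θ_B' = n₁/n₂ = 1/tan θ_B, so θ_B' = 90° − θ_B.
θ_B' = 90° − 24.49° = 65.51°.

θ_B' ≈ 65.51°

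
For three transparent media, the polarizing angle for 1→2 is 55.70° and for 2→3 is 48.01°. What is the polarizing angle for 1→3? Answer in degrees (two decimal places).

Each Brewster angle gives a ratio: n₂/n₁ = tan 55.70° = 1.4659, n₃/n₂ = tan 48.01° = 1.1110.
Multiplying, n₃/n₁ = 1.4659 × 1.1110 = 1.6287, and θ_B(1→3) = arctan 1.6287 = 58.45°.

θ_B ≈ 58.45°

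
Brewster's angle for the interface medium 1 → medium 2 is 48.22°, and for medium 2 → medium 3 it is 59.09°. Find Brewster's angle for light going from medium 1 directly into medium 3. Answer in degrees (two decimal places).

Each Brewster angle gives a ratio: n₂/n₁ = tan 48.22° = 1.1192, n₃/n₂ = tan 59.09° = 1.6702.
Multiplying, n₃/n₁ = 1.1192 × 1.6702 = 1.8693, and θ_B(1→3) = arctan 1.8693 = 61.86°.

θ_B ≈ 61.86°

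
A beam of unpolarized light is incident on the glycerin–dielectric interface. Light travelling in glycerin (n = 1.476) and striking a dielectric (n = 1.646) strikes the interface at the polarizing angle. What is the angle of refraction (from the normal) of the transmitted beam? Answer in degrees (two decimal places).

θ_t ≈ 41.88°

First find Brewster's angle: tan θ_B = 1.646/1.476 = 1.1152, giving θ_B = 48.12°.
Since θ_B + θ_t = 90° at Brewster incidence, θ_t = 90° − 48.12° = 41.88°.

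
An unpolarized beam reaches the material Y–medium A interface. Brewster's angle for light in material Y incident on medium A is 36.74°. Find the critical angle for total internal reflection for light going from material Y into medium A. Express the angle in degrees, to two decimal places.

From Brewster, n₂/n₁ = tan θ_B = tan 36.74° = 0.7465.
Then sin θ_c = n₂/n₁ = 0.7465, so θ_c = arcsin 0.7465 = 48.28°.

θ_c ≈ 48.28°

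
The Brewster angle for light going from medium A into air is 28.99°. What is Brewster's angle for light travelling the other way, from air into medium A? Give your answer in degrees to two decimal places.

θ_B' ≈ 61.01°

The two Brewster angles are complementary: θ_B' = 90° − θ_B = 90° − 28.99° = 61.01°.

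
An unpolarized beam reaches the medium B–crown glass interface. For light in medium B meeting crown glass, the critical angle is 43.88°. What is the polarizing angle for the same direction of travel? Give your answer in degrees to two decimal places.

θ_B ≈ 34.73°

sin θ_c = n₂/n₁, so n₂/n₁ = sin 43.88° = 0.6932.
Brewster: tan θ_B = n₂/n₁ = 0.6932.
θ_B = arctan(0.6932) = 34.73°.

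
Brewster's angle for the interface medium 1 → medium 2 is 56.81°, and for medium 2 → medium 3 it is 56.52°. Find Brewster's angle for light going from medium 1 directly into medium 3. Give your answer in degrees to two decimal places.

θ_B ≈ 66.61°

tan θ_B(1→2) = n₂/n₁ = tan 56.81° = 1.5287.
tan θ_B(2→3) = n₃/n₂ = tan 56.52° = 1.5120.
n₃/n₁ = 2.3114. Then tan θ_B(1→3) = n₃/n₁, so θ_B(1→3) = arctan(2.3114) = 66.61°.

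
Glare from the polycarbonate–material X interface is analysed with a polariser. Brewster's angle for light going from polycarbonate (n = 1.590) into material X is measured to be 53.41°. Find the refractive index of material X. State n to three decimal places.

Brewster's law: tan θ_B = n₂/n₁ (light incident in polycarbonate, refracted into material X).
n₂ = n₁ tan θ_B = 1.590 × tan 53.41° = 2.142.

n ≈ 2.142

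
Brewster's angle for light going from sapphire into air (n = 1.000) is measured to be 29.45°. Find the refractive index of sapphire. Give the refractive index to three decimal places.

n ≈ 1.771

Brewster's law: tan θ_B = n₂/n₁ (light incident in sapphire, refracted into air).
n₁ = n₂ / tan θ_B = 1.000 / tan 29.45° = 1.771.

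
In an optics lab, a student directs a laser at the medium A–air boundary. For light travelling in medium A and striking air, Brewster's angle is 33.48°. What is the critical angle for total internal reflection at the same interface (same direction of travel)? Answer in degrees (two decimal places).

tan θ_B = n₂/n₁ = tan 33.48° = 0.6614.
Total internal reflection: sin θ_c = n₂/n₁ = 0.6614.
θ_c = arcsin(0.6614) = 41.41°.

θ_c ≈ 41.41°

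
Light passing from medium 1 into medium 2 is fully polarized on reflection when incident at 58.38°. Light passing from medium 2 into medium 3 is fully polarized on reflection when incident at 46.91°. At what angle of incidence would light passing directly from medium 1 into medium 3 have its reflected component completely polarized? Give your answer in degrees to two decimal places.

tan θ_B(1→2) = n₂/n₁ = tan 58.38° = 1.6242.
tan θ_B(2→3) = n₃/n₂ = tan 46.91° = 1.0690.
So n₃/n₁ = (n₂/n₁)(n₃/n₂) = 1.6242 × 1.0690 = 1.7363.
θ_B(1→3) = arctan(1.7363) = 60.06°.

θ_B ≈ 60.06°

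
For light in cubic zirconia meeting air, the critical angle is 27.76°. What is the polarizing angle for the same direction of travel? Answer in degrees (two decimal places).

At the critical angle sin θ_c = n₂/n₁, giving n₂/n₁ = sin 27.76° = 0.4658.
Then tan θ_B = n₂/n₁ = 0.4658, so θ_B = arctan 0.4658 = 24.97°.

θ_B ≈ 24.97°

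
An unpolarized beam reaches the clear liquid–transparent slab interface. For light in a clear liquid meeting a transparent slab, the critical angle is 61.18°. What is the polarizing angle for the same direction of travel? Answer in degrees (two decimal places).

At the critical angle sin θ_c = n₂/n₁, giving n₂/n₁ = sin 61.18° = 0.8761.
Then tan θ_B = n₂/n₁ = 0.8761, so θ_B = arctan 0.8761 = 41.22°.

θ_B ≈ 41.22°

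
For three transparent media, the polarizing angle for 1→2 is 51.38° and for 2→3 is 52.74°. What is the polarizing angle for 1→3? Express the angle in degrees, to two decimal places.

Each Brewster angle gives a ratio: n₂/n₁ = tan 51.38° = 1.2518, n₃/n₂ = tan 52.74° = 1.3146.
So n₃/n₁ = (n₂/n₁)(n₃/n₂) = 1.2518 × 1.3146 = 1.6456.
θ_B(1→3) = arctan(1.6456) = 58.71°.

θ_B ≈ 58.71°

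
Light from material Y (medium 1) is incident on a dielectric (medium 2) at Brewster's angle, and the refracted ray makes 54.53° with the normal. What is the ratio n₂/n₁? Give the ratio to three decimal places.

θ_B + θ_t = 90°, so θ_B = 90° − 54.53° = 35.47°.
Then n₂/n₁ = tan θ_B = tan 35.47° = 0.713.

n₂/n₁ ≈ 0.713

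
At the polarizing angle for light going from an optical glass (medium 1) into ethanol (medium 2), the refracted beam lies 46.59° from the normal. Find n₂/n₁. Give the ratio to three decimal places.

At Brewster incidence θ_B = 90° − θ_t = 90° − 46.59° = 43.41°.
tan θ_B = n₂/n₁, so n₂/n₁ = tan 43.41° = 0.946.

n₂/n₁ ≈ 0.946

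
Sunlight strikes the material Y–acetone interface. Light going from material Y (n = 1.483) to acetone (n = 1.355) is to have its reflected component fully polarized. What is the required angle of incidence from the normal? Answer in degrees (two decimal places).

θ_B ≈ 42.42°

Brewster's condition: tan θ_B = n₂/n₁ = 1.355/1.483 = 0.9137.
So θ_B = arctan 0.9137 = 42.42°.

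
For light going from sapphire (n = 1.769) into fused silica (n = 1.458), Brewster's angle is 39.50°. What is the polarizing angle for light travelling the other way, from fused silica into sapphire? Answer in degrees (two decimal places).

The two Brewster angles are complementary: θ_B' = 90° − θ_B = 90° − 39.50° = 50.50°.

θ_B' ≈ 50.50°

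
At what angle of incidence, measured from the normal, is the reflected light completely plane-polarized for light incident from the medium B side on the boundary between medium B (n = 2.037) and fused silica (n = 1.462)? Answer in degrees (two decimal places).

θ_B ≈ 35.67°

Here n₂/n₁ = 1.462/2.037 = 0.7177, and Brewster's law gives tan θ_B = n₂/n₁.
θ_B = arctan(0.7177) = 35.67°.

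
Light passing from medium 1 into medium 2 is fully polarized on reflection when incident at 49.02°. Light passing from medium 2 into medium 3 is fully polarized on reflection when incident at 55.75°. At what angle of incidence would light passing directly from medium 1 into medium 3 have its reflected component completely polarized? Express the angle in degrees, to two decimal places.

n₂/n₁ = tan 49.02° = 1.1512 and n₃/n₂ = tan 55.75° = 1.4687.
Multiplying, n₃/n₁ = 1.1512 × 1.4687 = 1.6907, and θ_B(1→3) = arctan 1.6907 = 59.40°.

θ_B ≈ 59.40°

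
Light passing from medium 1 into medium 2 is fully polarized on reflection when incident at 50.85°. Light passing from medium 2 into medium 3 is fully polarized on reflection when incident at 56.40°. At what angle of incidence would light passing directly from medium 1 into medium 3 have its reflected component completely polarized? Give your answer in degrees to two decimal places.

θ_B ≈ 61.59°

n₂/n₁ = tan 50.85° = 1.2283 and n₃/n₂ = tan 56.40° = 1.5051.
So n₃/n₁ = (n₂/n₁)(n₃/n₂) = 1.2283 × 1.5051 = 1.8488.
θ_B(1→3) = arctan(1.8488) = 61.59°.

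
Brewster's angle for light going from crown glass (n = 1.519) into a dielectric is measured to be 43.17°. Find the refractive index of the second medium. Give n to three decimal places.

At Brewster's angle, tan θ_B = n₂/n₁ with n₁ on the incident side (crown glass) and n₂ on the transmitted side (a dielectric).
n₂ = n₁ tan θ_B = 1.519 × tan 43.17° = 1.425.

n ≈ 1.425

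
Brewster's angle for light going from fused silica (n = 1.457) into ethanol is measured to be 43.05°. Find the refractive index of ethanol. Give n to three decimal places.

Full polarization of the reflected beam means tan θ_B = n₂/n₁, where n₁ is the incident medium (fused silica).
n₂ = n₁ tan θ_B = 1.457 × tan 43.05° = 1.361.

n ≈ 1.361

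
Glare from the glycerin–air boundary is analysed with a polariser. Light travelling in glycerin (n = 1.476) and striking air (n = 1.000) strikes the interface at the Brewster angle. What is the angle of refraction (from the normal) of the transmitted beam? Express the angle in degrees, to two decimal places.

tan θ_B = n₂/n₁ = 1.000/1.476 = 0.6775, so θ_B = 34.12°.
Since θ_B + θ_t = 90° at Brewster incidence, θ_t = 90° − 34.12° = 55.88°.

θ_t ≈ 55.88°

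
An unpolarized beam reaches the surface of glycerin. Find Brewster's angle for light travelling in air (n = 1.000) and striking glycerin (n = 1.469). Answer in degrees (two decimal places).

tan θ_B = n₂/n₁ = 1.469/1.000 = 1.4690.
So θ_B = arctan 1.4690 = 55.76°.

θ_B ≈ 55.76°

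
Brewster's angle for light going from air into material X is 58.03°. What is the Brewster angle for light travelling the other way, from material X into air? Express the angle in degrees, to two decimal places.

θ_B' ≈ 31.97°

tan θ_B' = n₁/n₂ = 1/tan θ_B, so θ_B' = 90° − θ_B.
θ_B' = 90° − 58.03° = 31.97°.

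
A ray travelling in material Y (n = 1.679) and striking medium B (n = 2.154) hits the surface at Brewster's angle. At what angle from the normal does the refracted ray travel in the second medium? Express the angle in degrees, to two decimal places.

θ_t ≈ 37.94°

tan θ_B = n₂/n₁ = 2.154/1.679 = 1.2829, so θ_B = 52.06°.
Since θ_B + θ_t = 90° at Brewster incidence, θ_t = 90° − 52.06° = 37.94°.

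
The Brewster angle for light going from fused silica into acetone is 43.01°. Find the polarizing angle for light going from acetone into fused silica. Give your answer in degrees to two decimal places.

tan θ_B' = n₁/n₂ = 1/tan θ_B, so θ_B' = 90° − θ_B.
θ_B' = 90° − 43.01° = 46.99°.

θ_B' ≈ 46.99°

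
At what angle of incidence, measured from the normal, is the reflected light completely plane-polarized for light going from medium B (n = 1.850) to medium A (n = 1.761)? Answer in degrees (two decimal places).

At Brewster's angle the reflected and refracted rays are perpendicular, which with Snell's law gives tan θ_B = n₂/n₁.
Brewster's condition: tan θ_B = n₂/n₁ = 1.761/1.850 = 0.9519.
So θ_B = arctan 0.9519 = 43.59°.

θ_B ≈ 43.59°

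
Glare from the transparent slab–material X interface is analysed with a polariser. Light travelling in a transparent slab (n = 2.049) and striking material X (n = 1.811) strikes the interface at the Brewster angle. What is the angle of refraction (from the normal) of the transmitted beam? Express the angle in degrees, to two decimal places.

tan θ_B = n₂/n₁ = 1.811/2.049 = 0.8838, so θ_B = 41.47°.
The refracted ray is perpendicular to the reflected ray, so θ_t = 90° − θ_B = 48.53°.

θ_t ≈ 48.53°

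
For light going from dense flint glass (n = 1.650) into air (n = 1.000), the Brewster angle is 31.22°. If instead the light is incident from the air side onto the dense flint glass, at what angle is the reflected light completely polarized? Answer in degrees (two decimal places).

θ_B' ≈ 58.78°

tan θ_B' = n₁/n₂ = 1/tan θ_B, so θ_B' = 90° − θ_B.
θ_B' = 90° − 31.22° = 58.78°.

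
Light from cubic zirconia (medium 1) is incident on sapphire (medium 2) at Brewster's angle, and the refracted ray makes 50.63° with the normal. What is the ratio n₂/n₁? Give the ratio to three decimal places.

n₂/n₁ ≈ 0.821

θ_B + θ_t = 90°, so θ_B = 90° − 50.63° = 39.37°.
tan θ_B = n₂/n₁, so n₂/n₁ = tan 39.37° = 0.821.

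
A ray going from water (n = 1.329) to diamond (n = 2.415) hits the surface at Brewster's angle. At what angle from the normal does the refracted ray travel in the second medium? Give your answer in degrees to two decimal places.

θ_t ≈ 28.82°

First find Brewster's angle: tan θ_B = 2.415/1.329 = 1.8172, giving θ_B = 61.18°.
The refracted ray is perpendicular to the reflected ray, so θ_t = 90° − θ_B = 28.82°.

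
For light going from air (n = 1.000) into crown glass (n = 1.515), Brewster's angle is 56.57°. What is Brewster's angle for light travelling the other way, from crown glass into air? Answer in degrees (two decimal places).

tan θ_B' = n₁/n₂ = 1/tan θ_B, so θ_B' = 90° − θ_B.
θ_B' = 90° − 56.57° = 33.43°.

θ_B' ≈ 33.43°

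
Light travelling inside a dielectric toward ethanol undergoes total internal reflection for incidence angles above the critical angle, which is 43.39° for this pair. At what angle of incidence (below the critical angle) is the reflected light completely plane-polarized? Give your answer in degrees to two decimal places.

sin θ_c = n₂/n₁, so n₂/n₁ = sin 43.39° = 0.6870.
Brewster: tan θ_B = n₂/n₁ = 0.6870.
θ_B = arctan(0.6870) = 34.49°.

θ_B ≈ 34.49°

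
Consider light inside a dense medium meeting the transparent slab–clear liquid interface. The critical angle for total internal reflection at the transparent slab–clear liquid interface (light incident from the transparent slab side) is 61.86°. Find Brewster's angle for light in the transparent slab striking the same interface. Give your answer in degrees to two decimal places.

θ_B ≈ 41.41°

At the critical angle sin θ_c = n₂/n₁, giving n₂/n₁ = sin 61.86° = 0.8818.
Then tan θ_B = n₂/n₁ = 0.8818, so θ_B = arctan 0.8818 = 41.41°.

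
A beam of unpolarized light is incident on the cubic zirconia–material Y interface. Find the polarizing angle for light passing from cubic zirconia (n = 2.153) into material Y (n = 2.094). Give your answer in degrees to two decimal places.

θ_B ≈ 44.20°

tan θ_B = n₂/n₁ = 2.094/2.153 = 0.9726.
θ_B = arctan(0.9726) = 44.20°.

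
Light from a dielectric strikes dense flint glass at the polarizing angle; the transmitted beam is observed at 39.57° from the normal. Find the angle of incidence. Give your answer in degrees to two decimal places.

At Brewster's angle the reflected and refracted rays are perpendicular, so θ_B + θ_t = 90°.
So θ_B = 90° − θ_t = 90° − 39.57° = 50.43°.

θ_B ≈ 50.43°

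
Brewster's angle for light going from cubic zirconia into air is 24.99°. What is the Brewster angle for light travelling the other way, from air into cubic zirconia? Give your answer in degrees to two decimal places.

Reversing the direction swaps n₁ and n₂, so tan θ_B' = 1/tan θ_B and θ_B' = 90° − θ_B.
Hence θ_B' = 90° − 24.99° = 65.01°.

θ_B' ≈ 65.01°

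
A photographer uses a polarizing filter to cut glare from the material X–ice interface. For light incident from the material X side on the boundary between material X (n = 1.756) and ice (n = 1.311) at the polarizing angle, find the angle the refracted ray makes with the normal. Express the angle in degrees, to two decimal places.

θ_t ≈ 53.26°

θ_B = arctan(n₂/n₁) = arctan(1.311/1.756) = 36.74°.
At Brewster's angle the reflected and refracted rays are perpendicular, so θ_t = 90° − θ_B = 90° − 36.74° = 53.26°.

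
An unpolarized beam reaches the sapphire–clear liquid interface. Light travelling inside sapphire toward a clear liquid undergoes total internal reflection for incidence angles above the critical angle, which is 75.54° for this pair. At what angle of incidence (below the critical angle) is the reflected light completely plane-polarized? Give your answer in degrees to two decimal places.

θ_B ≈ 44.08°

sin θ_c = n₂/n₁, so n₂/n₁ = sin 75.54° = 0.9683.
Brewster: tan θ_B = n₂/n₁ = 0.9683.
θ_B = arctan(0.9683) = 44.08°.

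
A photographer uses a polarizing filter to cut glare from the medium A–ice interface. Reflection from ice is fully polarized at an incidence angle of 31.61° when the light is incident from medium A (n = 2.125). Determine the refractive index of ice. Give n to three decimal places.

Full polarization of the reflected beam means tan θ_B = n₂/n₁, where n₁ is the incident medium (medium A).
n₂ = n₁ tan θ_B = 2.125 × tan 31.61° = 1.308.

n ≈ 1.308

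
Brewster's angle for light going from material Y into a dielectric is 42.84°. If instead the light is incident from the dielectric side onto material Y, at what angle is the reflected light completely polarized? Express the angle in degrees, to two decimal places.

Reversing the direction swaps n₁ and n₂, so tan θ_B' = 1/tan θ_B and θ_B' = 90° − θ_B.
Hence θ_B' = 90° − 42.84° = 47.16°.

θ_B' ≈ 47.16°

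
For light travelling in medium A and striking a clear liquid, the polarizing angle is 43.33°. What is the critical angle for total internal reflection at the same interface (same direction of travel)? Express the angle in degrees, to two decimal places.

n₂/n₁ = tan 43.33° = 0.9433; the critical angle satisfies sin θ_c = n₂/n₁.
θ_c = arcsin(0.9433) = 70.62°.

θ_c ≈ 70.62°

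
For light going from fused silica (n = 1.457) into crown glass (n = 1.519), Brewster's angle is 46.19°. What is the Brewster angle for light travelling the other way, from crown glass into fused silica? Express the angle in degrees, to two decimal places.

tan θ_B' = n₁/n₂ = 1/tan θ_B, so θ_B' = 90° − θ_B.
θ_B' = 90° − 46.19° = 43.81°.

θ_B' ≈ 43.81°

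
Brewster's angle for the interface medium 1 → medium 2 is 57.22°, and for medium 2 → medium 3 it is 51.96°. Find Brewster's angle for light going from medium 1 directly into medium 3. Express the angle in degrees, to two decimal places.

θ_B ≈ 63.26°

tan θ_B(1→2) = n₂/n₁ = tan 57.22° = 1.5529.
tan θ_B(2→3) = n₃/n₂ = tan 51.96° = 1.2781.
n₃/n₁ = 1.9847. Then tan θ_B(1→3) = n₃/n₁, so θ_B(1→3) = arctan(1.9847) = 63.26°.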